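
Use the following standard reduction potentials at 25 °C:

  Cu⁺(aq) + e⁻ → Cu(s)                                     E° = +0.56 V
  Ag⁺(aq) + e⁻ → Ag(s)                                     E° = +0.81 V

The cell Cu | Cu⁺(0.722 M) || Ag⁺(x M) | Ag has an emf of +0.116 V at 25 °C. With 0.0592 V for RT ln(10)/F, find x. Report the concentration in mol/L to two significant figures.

0.0039 M

Ag⁺/Ag is the cathode, Cu⁺/Cu the anode: E°cell = +0.25 V, n = 1.
Overall reaction: Ag⁺(aq) + Cu(s) → Ag(s) + Cu⁺(aq); Q = [Cu⁺]^1/[Ag⁺]^1.
From E = E° − (0.0592/n) log Q: log Q = (E° − E)·n/0.0592 = (+0.25 − (+0.116))·1/0.0592 = 2.2635.
So 1·log[Ag⁺] = 1·log(0.722) − log Q = -0.1415 − (2.2635) = -2.4050; [Ag⁺] = 10^(-2.4050) ≈ 0.0039 M.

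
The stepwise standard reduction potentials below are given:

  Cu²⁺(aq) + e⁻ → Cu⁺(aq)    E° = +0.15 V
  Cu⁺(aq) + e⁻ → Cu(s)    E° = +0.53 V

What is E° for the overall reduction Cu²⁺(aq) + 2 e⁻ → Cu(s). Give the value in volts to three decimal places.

Adding the free-energy changes (−nFE°) of the two steps gives −n₃FE°₃ = −n₁FE°₁ − n₂FE°₂.
E°₃ = (1×+0.15 + 1×+0.53) / 2 = (+0.680) / 2 = +0.340 V.

+0.340 V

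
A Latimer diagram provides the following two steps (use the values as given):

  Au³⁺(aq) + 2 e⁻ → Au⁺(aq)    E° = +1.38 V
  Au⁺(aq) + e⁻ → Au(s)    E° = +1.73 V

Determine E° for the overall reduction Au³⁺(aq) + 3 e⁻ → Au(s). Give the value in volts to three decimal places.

+1.497 V

Adding the free-energy changes (−nFE°) of the two steps gives −n₃FE°₃ = −n₁FE°₁ − n₂FE°₂.
E°₃ = (2×+1.38 + 1×+1.73) / 3 = (+4.490) / 3 = +1.497 V.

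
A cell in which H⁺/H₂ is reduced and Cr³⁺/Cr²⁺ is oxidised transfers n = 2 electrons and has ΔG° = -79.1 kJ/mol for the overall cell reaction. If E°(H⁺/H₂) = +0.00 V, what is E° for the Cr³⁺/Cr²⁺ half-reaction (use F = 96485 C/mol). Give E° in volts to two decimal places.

-0.41 V

E°cell = −ΔG°/(nF) = −(-79.1×10³)/((2)(96485)) = +0.410 V.
Since H⁺/H₂ is the cathode and Cr³⁺/Cr²⁺ the anode, E°cell = E°(H⁺/H₂) − E°(Cr³⁺/Cr²⁺).
So E°(Cr³⁺/Cr²⁺) = E°(H⁺/H₂) − E°cell = (+0.00) − (+0.410) = -0.41 V.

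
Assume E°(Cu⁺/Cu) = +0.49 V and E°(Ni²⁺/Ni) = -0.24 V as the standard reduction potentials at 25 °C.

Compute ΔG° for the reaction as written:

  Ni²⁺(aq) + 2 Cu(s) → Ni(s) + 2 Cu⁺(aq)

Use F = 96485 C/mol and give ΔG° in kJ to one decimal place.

+140.9 kJ

As written, Ni²⁺/Ni is reduced (cathode) and Cu⁺/Cu is oxidised (anode), so E°cell = (-0.24) − (+0.49) = -0.73 V.
Balancing electrons gives n = 2.
ΔG° = −nFE° = −(2)(96485)(-0.73) = 140,868 J = +140.9 kJ.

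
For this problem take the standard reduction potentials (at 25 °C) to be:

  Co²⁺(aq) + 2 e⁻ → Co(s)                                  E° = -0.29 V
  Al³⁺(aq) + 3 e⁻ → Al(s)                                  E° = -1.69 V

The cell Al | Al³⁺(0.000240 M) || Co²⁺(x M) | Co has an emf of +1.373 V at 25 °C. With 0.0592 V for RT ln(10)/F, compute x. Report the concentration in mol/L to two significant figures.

0.00047 M

Co²⁺/Co is the cathode, Al³⁺/Al the anode: E°cell = +1.40 V, n = 6.
Overall reaction: 3 Co²⁺(aq) + 2 Al(s) → 3 Co(s) + 2 Al³⁺(aq); Q = [Al³⁺]^2/[Co²⁺]^3.
From E = E° − (0.0592/n) log Q: log Q = (E° − E)·n/0.0592 = (+1.40 − (+1.373))·6/0.0592 = 2.7365.
So 3·log[Co²⁺] = 2·log(0.00024) − log Q = -7.2396 − (2.7365) = -9.9761; log[Co²⁺] = -9.9761 / 3 = -3.3254; [Co²⁺] = 10^(-3.3254) ≈ 0.00047 M.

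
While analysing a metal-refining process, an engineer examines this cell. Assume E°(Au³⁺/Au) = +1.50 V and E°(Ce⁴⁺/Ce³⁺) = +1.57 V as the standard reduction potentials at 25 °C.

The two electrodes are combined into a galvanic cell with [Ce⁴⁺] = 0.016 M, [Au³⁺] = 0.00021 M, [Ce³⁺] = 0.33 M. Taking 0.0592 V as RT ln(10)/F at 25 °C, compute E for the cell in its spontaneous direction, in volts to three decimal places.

+0.065 V

Ce⁴⁺/Ce³⁺ is the cathode (higher E°), Au³⁺/Au the anode: E°cell = +1.57 − (+1.50) = +0.07 V, n = 3.
Overall: 3 Ce⁴⁺(aq) + Au(s) → 3 Ce³⁺(aq) + Au³⁺(aq)
Q = [Ce³⁺]^3·[Au³⁺] / ([Ce⁴⁺]^3); log Q = 0.265.
E = E° − (0.0592/n) log Q = +0.07 − (0.0592/3)(0.265) = +0.065 V.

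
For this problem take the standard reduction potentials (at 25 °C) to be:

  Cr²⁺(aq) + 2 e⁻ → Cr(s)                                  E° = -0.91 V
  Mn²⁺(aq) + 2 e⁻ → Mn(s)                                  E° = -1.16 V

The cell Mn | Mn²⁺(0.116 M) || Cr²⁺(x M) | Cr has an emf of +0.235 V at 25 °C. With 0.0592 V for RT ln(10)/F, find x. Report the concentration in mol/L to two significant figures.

Cr²⁺/Cr is the cathode, Mn²⁺/Mn the anode: E°cell = +0.25 V, n = 2.
Overall reaction: Cr²⁺(aq) + Mn(s) → Cr(s) + Mn²⁺(aq); Q = [Mn²⁺]^1/[Cr²⁺]^1.
From E = E° − (0.0592/n) log Q: log Q = (E° − E)·n/0.0592 = (+0.25 − (+0.235))·2/0.0592 = 0.5068.
So 1·log[Cr²⁺] = 1·log(0.116) − log Q = -0.9355 − (0.5068) = -1.4423; [Cr²⁺] = 10^(-1.4423) ≈ 0.036 M.

0.036 M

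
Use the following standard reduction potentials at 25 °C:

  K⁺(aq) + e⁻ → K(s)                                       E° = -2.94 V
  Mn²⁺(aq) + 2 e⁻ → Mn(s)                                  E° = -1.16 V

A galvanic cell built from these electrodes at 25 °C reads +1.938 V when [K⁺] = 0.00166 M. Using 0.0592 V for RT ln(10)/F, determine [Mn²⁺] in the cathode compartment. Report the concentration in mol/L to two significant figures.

0.60 M

Mn²⁺/Mn is the cathode, K⁺/K the anode: E°cell = +1.78 V, n = 2.
Overall reaction: Mn²⁺(aq) + 2 K(s) → Mn(s) + 2 K⁺(aq); Q = [K⁺]^2/[Mn²⁺]^1.
From E = E° − (0.0592/n) log Q: log Q = (E° − E)·n/0.0592 = (+1.78 − (+1.938))·2/0.0592 = -5.3378.
So 1·log[Mn²⁺] = 2·log(0.00166) − log Q = -5.5598 − (-5.3378) = -0.2220; [Mn²⁺] = 10^(-0.2220) ≈ 0.60 M.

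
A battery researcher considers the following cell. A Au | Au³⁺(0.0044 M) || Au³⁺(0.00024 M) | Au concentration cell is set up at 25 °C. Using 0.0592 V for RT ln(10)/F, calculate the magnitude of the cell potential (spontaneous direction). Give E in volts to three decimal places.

For a concentration cell E°cell = 0. The 0.0044 M side is the cathode (reduction is favoured where [Au³⁺] is higher).
With n = 3, E = −(0.0592/3) log([Au³⁺]ₐₙ/[Au³⁺]꜀ₐₜ) = −(0.0592/3) log(0.00024/0.0044) = −(0.0592/3)(-1.263) = +0.025 V.

+0.025 V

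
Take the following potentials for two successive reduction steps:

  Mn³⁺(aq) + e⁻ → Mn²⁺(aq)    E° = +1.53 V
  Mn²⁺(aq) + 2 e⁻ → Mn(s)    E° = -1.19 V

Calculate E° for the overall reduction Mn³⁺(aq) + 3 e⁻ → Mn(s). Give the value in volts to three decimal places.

-0.283 V

Adding the free-energy changes (−nFE°) of the two steps gives −n₃FE°₃ = −n₁FE°₁ − n₂FE°₂.
E°₃ = (1×+1.53 + 2×-1.19) / 3 = (-0.850) / 3 = -0.283 V.
E° values themselves are not directly additive — weighting by electron count is essential.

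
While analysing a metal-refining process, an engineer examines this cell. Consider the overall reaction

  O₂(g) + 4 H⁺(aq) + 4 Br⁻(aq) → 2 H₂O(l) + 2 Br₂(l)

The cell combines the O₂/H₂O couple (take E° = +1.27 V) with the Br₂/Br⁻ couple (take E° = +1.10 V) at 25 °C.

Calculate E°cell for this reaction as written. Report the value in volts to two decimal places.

+0.17 V

The O₂/H₂O couple has the higher reduction potential, so it is the cathode; Br₂/Br⁻ is oxidised at the anode.
E°cell = E°(cathode) − E°(anode) = (+1.27) − (+1.10) = +0.17 V.
Since E°cell > 0, the reaction is spontaneous under standard conditions.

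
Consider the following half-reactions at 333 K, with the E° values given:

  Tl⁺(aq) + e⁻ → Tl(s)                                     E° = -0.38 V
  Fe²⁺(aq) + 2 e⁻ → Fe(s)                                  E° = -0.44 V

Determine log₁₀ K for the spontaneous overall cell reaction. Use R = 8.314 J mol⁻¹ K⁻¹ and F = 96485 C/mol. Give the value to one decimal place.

Cathode: Tl⁺/Tl; anode: Fe²⁺/Fe. E°cell = (-0.38) − (-0.44) = +0.06 V, with n = 2.
ΔG° = −nFE° = −RT ln K, so ln K = nFE°/(RT) = (2)(96485)(+0.06) / ((8.314)(333)) = 4.182.
log₁₀ K = 4.182 / ln 10 = 1.8.

1.8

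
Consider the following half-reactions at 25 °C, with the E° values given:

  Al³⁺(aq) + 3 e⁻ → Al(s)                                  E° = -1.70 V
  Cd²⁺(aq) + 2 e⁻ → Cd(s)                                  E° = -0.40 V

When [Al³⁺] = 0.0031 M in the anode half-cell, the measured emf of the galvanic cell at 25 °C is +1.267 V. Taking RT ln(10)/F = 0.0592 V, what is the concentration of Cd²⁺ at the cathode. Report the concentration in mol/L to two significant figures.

Cd²⁺/Cd is the cathode, Al³⁺/Al the anode: E°cell = +1.30 V, n = 6.
Overall reaction: 3 Cd²⁺(aq) + 2 Al(s) → 3 Cd(s) + 2 Al³⁺(aq); Q = [Al³⁺]^2/[Cd²⁺]^3.
From E = E° − (0.0592/n) log Q: log Q = (E° − E)·n/0.0592 = (+1.30 − (+1.267))·6/0.0592 = 3.3446.
So 3·log[Cd²⁺] = 2·log(0.0031) − log Q = -5.0173 − (3.3446) = -8.3619; log[Cd²⁺] = -8.3619 / 3 = -2.7873; [Cd²⁺] = 10^(-2.7873) ≈ 0.0016 M.

0.0016 M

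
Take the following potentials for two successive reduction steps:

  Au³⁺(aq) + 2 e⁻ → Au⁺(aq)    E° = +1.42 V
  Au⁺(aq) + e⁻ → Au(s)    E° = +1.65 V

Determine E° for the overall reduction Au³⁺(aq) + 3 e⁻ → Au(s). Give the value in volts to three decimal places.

Since ΔG° = −nFE° is additive over sequential reductions, n₃E°₃ = n₁E°₁ + n₂E°₂.
E°₃ = (2×+1.42 + 1×+1.65) / 3 = (+4.490) / 3 = +1.497 V.

+1.497 V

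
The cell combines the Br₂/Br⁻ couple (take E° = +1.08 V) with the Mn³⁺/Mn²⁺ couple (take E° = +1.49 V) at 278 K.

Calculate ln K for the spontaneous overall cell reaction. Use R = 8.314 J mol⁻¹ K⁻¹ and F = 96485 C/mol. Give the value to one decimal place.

34.2

Cathode: Mn³⁺/Mn²⁺; anode: Br₂/Br⁻. E°cell = (+1.49) − (+1.08) = +0.41 V, with n = 2.
ΔG° = −nFE° = −RT ln K, so ln K = nFE°/(RT) = (2)(96485)(+0.41) / ((8.314)(278)) = 34.231.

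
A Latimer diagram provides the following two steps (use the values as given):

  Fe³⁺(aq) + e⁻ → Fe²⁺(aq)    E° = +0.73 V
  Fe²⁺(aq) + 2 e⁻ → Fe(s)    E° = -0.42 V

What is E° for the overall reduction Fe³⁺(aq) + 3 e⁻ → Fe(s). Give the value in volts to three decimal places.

-0.037 V

Since ΔG° = −nFE° is additive over sequential reductions, n₃E°₃ = n₁E°₁ + n₂E°₂.
E°₃ = (1×+0.73 + 2×-0.42) / 3 = (-0.110) / 3 = -0.037 V.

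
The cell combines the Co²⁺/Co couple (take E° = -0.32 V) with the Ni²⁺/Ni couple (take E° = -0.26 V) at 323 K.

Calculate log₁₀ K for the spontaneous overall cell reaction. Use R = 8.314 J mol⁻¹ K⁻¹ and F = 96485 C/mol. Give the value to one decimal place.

1.9

Cathode: Ni²⁺/Ni; anode: Co²⁺/Co. E°cell = (-0.26) − (-0.32) = +0.06 V, with n = 2.
ΔG° = −nFE° = −RT ln K, so ln K = nFE°/(RT) = (2)(96485)(+0.06) / ((8.314)(323)) = 4.312.
log₁₀ K = 4.312 / ln 10 = 1.9.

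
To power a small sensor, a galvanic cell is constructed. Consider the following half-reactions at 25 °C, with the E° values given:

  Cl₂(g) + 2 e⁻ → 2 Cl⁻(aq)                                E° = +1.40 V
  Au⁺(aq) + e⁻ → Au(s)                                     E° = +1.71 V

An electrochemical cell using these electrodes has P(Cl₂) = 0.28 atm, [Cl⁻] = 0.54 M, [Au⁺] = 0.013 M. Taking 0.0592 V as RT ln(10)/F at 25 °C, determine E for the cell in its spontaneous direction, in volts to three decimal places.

+0.199 V

Au⁺/Au is the cathode (higher E°), Cl₂/Cl⁻ the anode: E°cell = +1.71 − (+1.40) = +0.31 V, n = 2.
Overall: 2 Au⁺(aq) + 2 Cl⁻(aq) → 2 Au(s) + Cl₂(g)
Q = P(Cl₂) / ([Au⁺]^2·[Cl⁻]^2); log Q = 3.754.
E = E° − (0.0592/n) log Q = +0.31 − (0.0592/2)(3.754) = +0.199 V.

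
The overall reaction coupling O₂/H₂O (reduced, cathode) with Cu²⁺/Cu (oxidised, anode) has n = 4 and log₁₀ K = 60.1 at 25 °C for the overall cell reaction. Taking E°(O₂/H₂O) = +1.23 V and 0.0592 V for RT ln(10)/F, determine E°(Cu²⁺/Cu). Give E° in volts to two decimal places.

+0.34 V

E°cell = (0.0592/n)·log K = (0.0592/4)(60.1) = +0.889 V.
Since O₂/H₂O is the cathode and Cu²⁺/Cu the anode, E°cell = E°(O₂/H₂O) − E°(Cu²⁺/Cu).
So E°(Cu²⁺/Cu) = E°(O₂/H₂O) − E°cell = (+1.23) − (+0.889) = +0.34 V.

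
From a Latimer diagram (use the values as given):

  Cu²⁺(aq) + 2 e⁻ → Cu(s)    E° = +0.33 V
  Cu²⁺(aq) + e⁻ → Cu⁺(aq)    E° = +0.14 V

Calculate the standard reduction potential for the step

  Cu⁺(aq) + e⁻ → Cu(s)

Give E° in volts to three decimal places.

+0.520 V

Sequential free energies add, so n₃E°₃ = n₁E°₁ + n₂E°₂.
With n₃ = 2, and the known step contributing 1×(+0.14) V, the unknown satisfies 1·E° = 2×(+0.33) − 1×(+0.14) = +0.520.
E° = +0.520 / 1 = +0.520 V.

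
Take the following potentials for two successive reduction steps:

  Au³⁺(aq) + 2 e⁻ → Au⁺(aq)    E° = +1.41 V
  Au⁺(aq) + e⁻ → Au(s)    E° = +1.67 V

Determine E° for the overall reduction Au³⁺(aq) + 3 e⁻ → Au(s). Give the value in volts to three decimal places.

Adding the free-energy changes (−nFE°) of the two steps gives −n₃FE°₃ = −n₁FE°₁ − n₂FE°₂.
E°₃ = (2×+1.41 + 1×+1.67) / 3 = (+4.490) / 3 = +1.497 V.

+1.497 V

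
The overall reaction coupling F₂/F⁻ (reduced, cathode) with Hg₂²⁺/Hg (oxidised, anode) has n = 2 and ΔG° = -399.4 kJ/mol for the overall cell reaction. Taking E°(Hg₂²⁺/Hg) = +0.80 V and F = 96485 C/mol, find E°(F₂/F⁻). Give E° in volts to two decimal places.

E°cell = −ΔG°/(nF) = −(-399.4×10³)/((2)(96485)) = +2.070 V.
Since F₂/F⁻ is the cathode and Hg₂²⁺/Hg the anode, E°cell = E°(F₂/F⁻) − E°(Hg₂²⁺/Hg).
So E°(F₂/F⁻) = E°cell + E°(Hg₂²⁺/Hg) = +2.070 + (+0.80) = +2.87 V.

+2.87 V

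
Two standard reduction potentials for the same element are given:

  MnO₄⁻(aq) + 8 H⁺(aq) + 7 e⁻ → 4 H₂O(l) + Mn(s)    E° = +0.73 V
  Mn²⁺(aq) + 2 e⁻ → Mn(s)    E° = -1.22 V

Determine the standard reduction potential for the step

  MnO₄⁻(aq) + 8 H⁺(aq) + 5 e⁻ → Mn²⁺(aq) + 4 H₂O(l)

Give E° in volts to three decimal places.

Sequential free energies add, so n₃E°₃ = n₁E°₁ + n₂E°₂.
With n₃ = 7, and the known step contributing 2×(-1.22) V, the unknown satisfies 5·E° = 7×(+0.73) − 2×(-1.22) = +7.550.
E° = +7.550 / 5 = +1.510 V.

+1.510 V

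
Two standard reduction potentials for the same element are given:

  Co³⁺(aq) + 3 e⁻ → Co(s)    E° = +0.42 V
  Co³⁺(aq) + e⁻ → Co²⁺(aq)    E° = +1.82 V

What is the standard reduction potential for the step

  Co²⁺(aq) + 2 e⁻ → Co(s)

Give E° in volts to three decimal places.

Sequential free energies add, so n₃E°₃ = n₁E°₁ + n₂E°₂.
With n₃ = 3, and the known step contributing 1×(+1.82) V, the unknown satisfies 2·E° = 3×(+0.42) − 1×(+1.82) = -0.560.
E° = -0.560 / 2 = -0.280 V.

-0.280 V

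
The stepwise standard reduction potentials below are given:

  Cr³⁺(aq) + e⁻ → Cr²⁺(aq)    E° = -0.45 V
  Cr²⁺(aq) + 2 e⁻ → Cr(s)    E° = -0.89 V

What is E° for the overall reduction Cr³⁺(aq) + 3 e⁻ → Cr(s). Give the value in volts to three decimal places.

-0.743 V

Standard free energies of sequential steps add: ΔG°₃ = ΔG°₁ + ΔG°₂, so n₃E°₃ = n₁E°₁ + n₂E°₂.
E°₃ = (1×-0.45 + 2×-0.89) / 3 = (-2.230) / 3 = -0.743 V.
E° values themselves are not directly additive — weighting by electron count is essential.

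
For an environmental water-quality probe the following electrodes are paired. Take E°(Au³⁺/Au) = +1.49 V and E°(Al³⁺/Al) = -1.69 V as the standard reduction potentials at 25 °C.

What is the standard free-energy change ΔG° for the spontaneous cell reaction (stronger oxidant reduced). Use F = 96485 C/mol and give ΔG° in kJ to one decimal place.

-920.5 kJ

Au³⁺/Au (E° = +1.49 V) is the cathode; Al³⁺/Al (E° = -1.69 V) is the anode, so E°cell = +3.18 V.
Balancing electrons gives n = 3 (lcm of 3 and 3).
ΔG° = −nFE° = −(3)(96485)(+3.18) = -920,467 J = -920.5 kJ.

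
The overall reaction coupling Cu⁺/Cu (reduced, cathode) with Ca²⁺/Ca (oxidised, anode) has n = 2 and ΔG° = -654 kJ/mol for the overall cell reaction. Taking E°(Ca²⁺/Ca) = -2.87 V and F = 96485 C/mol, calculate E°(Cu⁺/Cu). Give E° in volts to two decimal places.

+0.52 V

E°cell = −ΔG°/(nF) = −(-654×10³)/((2)(96485)) = +3.389 V.
Since Cu⁺/Cu is the cathode and Ca²⁺/Ca the anode, E°cell = E°(Cu⁺/Cu) − E°(Ca²⁺/Ca).
So E°(Cu⁺/Cu) = E°cell + E°(Ca²⁺/Ca) = +3.389 + (-2.87) = +0.52 V.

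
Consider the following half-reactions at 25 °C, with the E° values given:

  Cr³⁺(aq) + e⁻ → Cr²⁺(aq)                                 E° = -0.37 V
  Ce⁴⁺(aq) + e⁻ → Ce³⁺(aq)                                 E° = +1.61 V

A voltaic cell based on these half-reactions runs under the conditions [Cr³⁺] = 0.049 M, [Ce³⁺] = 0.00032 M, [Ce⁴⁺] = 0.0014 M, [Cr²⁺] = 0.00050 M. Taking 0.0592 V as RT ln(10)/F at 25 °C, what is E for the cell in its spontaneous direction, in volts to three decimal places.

Ce⁴⁺/Ce³⁺ is the cathode (higher E°), Cr³⁺/Cr²⁺ the anode: E°cell = +1.61 − (-0.37) = +1.98 V, n = 1.
Overall: Ce⁴⁺(aq) + Cr²⁺(aq) → Ce³⁺(aq) + Cr³⁺(aq)
Q = [Ce³⁺]·[Cr³⁺] / ([Ce⁴⁺]·[Cr²⁺]); log Q = 1.350.
E = E° − (0.0592/n) log Q = +1.98 − (0.0592/1)(1.350) = +1.900 V.

+1.900 V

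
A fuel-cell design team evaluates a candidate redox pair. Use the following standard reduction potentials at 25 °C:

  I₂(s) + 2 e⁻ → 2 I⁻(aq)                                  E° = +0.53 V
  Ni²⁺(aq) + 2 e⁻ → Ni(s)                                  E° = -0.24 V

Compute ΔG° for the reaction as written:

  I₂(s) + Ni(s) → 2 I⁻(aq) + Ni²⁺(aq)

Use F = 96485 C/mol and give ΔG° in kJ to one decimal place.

As written, I₂/I⁻ is reduced (cathode) and Ni²⁺/Ni is oxidised (anode), so E°cell = (+0.53) − (-0.24) = +0.77 V.
Balancing electrons gives n = 2.
ΔG° = −nFE° = −(2)(96485)(+0.77) = -148,587 J = -148.6 kJ.

-148.6 kJ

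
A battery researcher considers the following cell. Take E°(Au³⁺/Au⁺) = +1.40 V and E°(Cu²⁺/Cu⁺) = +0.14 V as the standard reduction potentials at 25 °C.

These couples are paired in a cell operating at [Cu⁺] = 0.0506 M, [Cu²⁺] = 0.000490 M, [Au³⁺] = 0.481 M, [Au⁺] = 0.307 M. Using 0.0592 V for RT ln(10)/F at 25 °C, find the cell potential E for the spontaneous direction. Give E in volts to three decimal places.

+1.385 V

Au³⁺/Au⁺ is the cathode (higher E°), Cu²⁺/Cu⁺ the anode: E°cell = +1.40 − (+0.14) = +1.26 V, n = 2.
Overall: Au³⁺(aq) + 2 Cu⁺(aq) → Au⁺(aq) + 2 Cu²⁺(aq)
Q = [Au⁺]·[Cu²⁺]^2 / ([Au³⁺]·[Cu⁺]^2); log Q = -4.223.
E = E° − (0.0592/n) log Q = +1.26 − (0.0592/2)(-4.223) = +1.385 V.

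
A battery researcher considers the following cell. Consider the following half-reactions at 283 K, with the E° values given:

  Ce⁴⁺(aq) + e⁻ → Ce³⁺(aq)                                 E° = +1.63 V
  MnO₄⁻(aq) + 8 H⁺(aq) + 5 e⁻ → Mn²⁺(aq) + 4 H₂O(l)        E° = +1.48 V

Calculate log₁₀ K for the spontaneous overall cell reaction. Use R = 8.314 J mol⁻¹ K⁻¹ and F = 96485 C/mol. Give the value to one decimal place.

13.4

Cathode: Ce⁴⁺/Ce³⁺; anode: MnO₄⁻/Mn²⁺. E°cell = (+1.63) − (+1.48) = +0.15 V, with n = 5.
ΔG° = −nFE° = −RT ln K, so ln K = nFE°/(RT) = (5)(96485)(+0.15) / ((8.314)(283)) = 30.756.
log₁₀ K = 30.756 / ln 10 = 13.4.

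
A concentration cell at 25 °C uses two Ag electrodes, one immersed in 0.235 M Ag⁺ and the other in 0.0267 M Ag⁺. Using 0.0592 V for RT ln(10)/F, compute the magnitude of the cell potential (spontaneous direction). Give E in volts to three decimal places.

For a concentration cell E°cell = 0. The 0.235 M side is the cathode (reduction is favoured where [Ag⁺] is higher).
With n = 1, E = −(0.0592/1) log([Ag⁺]ₐₙ/[Ag⁺]꜀ₐₜ) = −(0.0592/1) log(0.0267/0.235) = −(0.0592/1)(-0.945) = +0.056 V.

+0.056 V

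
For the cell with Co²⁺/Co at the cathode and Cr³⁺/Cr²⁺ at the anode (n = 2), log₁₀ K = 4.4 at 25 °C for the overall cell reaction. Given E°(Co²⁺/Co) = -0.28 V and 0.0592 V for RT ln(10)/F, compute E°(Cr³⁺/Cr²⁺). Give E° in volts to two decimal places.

-0.41 V

E°cell = (0.0592/n)·log K = (0.0592/2)(4.4) = +0.130 V.
Since Co²⁺/Co is the cathode and Cr³⁺/Cr²⁺ the anode, E°cell = E°(Co²⁺/Co) − E°(Cr³⁺/Cr²⁺).
So E°(Cr³⁺/Cr²⁺) = E°(Co²⁺/Co) − E°cell = (-0.28) − (+0.130) = -0.41 V.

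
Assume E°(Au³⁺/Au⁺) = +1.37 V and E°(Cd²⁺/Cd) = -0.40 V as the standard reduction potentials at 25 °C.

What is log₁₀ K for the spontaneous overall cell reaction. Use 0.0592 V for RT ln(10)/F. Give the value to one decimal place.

Cathode: Au³⁺/Au⁺; anode: Cd²⁺/Cd. E°cell = +1.77 V, n = 2.
log K = nE°cell / 0.0592 = (2)(+1.77) / 0.0592 = 59.8.

59.8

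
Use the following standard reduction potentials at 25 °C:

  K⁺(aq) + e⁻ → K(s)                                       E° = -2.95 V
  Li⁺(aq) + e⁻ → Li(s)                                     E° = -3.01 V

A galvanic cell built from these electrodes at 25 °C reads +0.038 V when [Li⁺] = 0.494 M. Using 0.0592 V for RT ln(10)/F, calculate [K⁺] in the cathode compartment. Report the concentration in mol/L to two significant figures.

K⁺/K is the cathode, Li⁺/Li the anode: E°cell = +0.06 V, n = 1.
Overall reaction: K⁺(aq) + Li(s) → K(s) + Li⁺(aq); Q = [Li⁺]^1/[K⁺]^1.
From E = E° − (0.0592/n) log Q: log Q = (E° − E)·n/0.0592 = (+0.06 − (+0.038))·1/0.0592 = 0.3716.
So 1·log[K⁺] = 1·log(0.494) − log Q = -0.3063 − (0.3716) = -0.6779; [K⁺] = 10^(-0.6779) ≈ 0.21 M.

0.21 M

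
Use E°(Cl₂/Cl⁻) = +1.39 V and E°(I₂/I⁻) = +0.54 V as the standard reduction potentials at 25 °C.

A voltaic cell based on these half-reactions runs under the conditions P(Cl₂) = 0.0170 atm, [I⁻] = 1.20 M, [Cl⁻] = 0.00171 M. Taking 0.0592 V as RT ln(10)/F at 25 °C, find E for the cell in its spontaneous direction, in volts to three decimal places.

Cl₂/Cl⁻ is the cathode (higher E°), I₂/I⁻ the anode: E°cell = +1.39 − (+0.54) = +0.85 V, n = 2.
Overall: Cl₂(g) + 2 I⁻(aq) → 2 Cl⁻(aq) + I₂(s)
Q = [Cl⁻]^2 / (P(Cl₂)·[I⁻]^2); log Q = -3.923.
E = E° − (0.0592/n) log Q = +0.85 − (0.0592/2)(-3.923) = +0.966 V.

+0.966 V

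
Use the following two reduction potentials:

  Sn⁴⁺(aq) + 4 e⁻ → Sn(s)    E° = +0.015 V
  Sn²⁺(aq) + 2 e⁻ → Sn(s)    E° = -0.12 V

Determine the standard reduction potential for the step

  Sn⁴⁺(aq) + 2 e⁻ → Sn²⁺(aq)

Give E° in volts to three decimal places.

Sequential free energies add, so n₃E°₃ = n₁E°₁ + n₂E°₂.
With n₃ = 4, and the known step contributing 2×(-0.12) V, the unknown satisfies 2·E° = 4×(+0.015) − 2×(-0.12) = +0.300.
E° = +0.300 / 2 = +0.150 V.

+0.150 V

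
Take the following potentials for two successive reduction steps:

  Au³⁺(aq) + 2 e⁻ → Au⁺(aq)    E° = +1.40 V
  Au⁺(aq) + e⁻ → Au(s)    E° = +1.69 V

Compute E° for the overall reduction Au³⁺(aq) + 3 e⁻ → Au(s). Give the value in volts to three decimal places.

Adding the free-energy changes (−nFE°) of the two steps gives −n₃FE°₃ = −n₁FE°₁ − n₂FE°₂.
E°₃ = (2×+1.40 + 1×+1.69) / 3 = (+4.490) / 3 = +1.497 V.
Simply averaging or adding the two E° values would be wrong; the electron-weighted sum is required.

+1.497 V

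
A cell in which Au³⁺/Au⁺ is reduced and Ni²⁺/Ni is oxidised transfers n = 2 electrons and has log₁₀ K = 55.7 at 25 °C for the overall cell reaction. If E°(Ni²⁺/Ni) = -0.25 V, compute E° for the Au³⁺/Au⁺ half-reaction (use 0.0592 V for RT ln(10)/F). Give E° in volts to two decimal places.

E°cell = (0.0592/n)·log K = (0.0592/2)(55.7) = +1.649 V.
Since Au³⁺/Au⁺ is the cathode and Ni²⁺/Ni the anode, E°cell = E°(Au³⁺/Au⁺) − E°(Ni²⁺/Ni).
So E°(Au³⁺/Au⁺) = E°cell + E°(Ni²⁺/Ni) = +1.649 + (-0.25) = +1.40 V.

+1.40 V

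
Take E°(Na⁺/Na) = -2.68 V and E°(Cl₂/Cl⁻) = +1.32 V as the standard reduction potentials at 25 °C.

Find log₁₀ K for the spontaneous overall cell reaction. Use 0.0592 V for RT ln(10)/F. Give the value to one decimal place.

135.1

Cathode: Cl₂/Cl⁻; anode: Na⁺/Na. E°cell = +4.00 V, n = 2.
log K = nE°cell / 0.0592 = (2)(+4.00) / 0.0592 = 135.1.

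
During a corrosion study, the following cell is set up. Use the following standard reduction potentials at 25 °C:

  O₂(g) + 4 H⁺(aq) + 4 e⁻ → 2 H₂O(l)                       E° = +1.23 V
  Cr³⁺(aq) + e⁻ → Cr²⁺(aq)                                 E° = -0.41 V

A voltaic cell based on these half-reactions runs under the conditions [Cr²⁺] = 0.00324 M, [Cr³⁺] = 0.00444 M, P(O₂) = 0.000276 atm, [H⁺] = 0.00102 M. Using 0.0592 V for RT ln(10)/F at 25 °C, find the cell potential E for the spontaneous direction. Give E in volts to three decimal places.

+1.402 V

O₂/H₂O is the cathode (higher E°), Cr³⁺/Cr²⁺ the anode: E°cell = +1.23 − (-0.41) = +1.64 V, n = 4.
Overall: O₂(g) + 4 H⁺(aq) + 4 Cr²⁺(aq) → 2 H₂O(l) + 4 Cr³⁺(aq)
Q = [Cr³⁺]^4 / (P(O₂)·[H⁺]^4·[Cr²⁺]^4); log Q = 16.072.
E = E° − (0.0592/n) log Q = +1.64 − (0.0592/4)(16.072) = +1.402 V.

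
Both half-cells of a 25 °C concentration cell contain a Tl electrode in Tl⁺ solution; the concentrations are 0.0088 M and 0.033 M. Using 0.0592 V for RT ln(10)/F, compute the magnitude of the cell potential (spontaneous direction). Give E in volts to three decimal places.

For a concentration cell E°cell = 0. The 0.033 M side is the cathode (reduction is favoured where [Tl⁺] is higher).
With n = 1, E = −(0.0592/1) log([Tl⁺]ₐₙ/[Tl⁺]꜀ₐₜ) = −(0.0592/1) log(0.0088/0.033) = −(0.0592/1)(-0.574) = +0.034 V.

+0.034 V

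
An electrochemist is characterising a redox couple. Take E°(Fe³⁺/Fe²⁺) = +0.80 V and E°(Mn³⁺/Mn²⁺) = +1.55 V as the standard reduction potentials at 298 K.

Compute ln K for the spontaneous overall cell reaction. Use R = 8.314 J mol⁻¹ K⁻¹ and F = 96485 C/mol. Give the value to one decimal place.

29.2

Cathode: Mn³⁺/Mn²⁺; anode: Fe³⁺/Fe²⁺. E°cell = (+1.55) − (+0.80) = +0.75 V, with n = 1.
ΔG° = −nFE° = −RT ln K, so ln K = nFE°/(RT) = (1)(96485)(+0.75) / ((8.314)(298)) = 29.208.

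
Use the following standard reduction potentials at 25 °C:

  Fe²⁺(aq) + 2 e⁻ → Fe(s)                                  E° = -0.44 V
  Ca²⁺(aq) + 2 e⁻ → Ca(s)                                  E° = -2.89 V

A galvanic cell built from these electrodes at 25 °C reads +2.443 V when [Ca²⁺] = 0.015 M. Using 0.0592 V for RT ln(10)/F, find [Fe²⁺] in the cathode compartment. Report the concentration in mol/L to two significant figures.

Fe²⁺/Fe is the cathode, Ca²⁺/Ca the anode: E°cell = +2.45 V, n = 2.
Overall reaction: Fe²⁺(aq) + Ca(s) → Fe(s) + Ca²⁺(aq); Q = [Ca²⁺]^1/[Fe²⁺]^1.
From E = E° − (0.0592/n) log Q: log Q = (E° − E)·n/0.0592 = (+2.45 − (+2.443))·2/0.0592 = 0.2365.
So 1·log[Fe²⁺] = 1·log(0.015) − log Q = -1.8239 − (0.2365) = -2.0604; [Fe²⁺] = 10^(-2.0604) ≈ 0.0087 M.

0.0087 M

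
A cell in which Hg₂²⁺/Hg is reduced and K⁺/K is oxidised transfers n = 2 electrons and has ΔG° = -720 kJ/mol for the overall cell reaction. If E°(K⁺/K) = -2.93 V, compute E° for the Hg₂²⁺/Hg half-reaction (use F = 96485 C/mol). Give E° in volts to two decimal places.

+0.80 V

E°cell = −ΔG°/(nF) = −(-720×10³)/((2)(96485)) = +3.731 V.
Since Hg₂²⁺/Hg is the cathode and K⁺/K the anode, E°cell = E°(Hg₂²⁺/Hg) − E°(K⁺/K).
So E°(Hg₂²⁺/Hg) = E°cell + E°(K⁺/K) = +3.731 + (-2.93) = +0.80 V.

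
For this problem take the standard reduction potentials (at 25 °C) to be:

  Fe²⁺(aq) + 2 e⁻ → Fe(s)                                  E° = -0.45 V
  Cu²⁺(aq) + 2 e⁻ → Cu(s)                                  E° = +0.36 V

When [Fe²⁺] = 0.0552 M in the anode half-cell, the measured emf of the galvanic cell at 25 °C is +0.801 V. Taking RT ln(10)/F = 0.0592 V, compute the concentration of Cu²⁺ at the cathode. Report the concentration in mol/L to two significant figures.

0.027 M

Cu²⁺/Cu is the cathode, Fe²⁺/Fe the anode: E°cell = +0.81 V, n = 2.
Overall reaction: Cu²⁺(aq) + Fe(s) → Cu(s) + Fe²⁺(aq); Q = [Fe²⁺]^1/[Cu²⁺]^1.
From E = E° − (0.0592/n) log Q: log Q = (E° − E)·n/0.0592 = (+0.81 − (+0.801))·2/0.0592 = 0.3041.
So 1·log[Cu²⁺] = 1·log(0.0552) − log Q = -1.2581 − (0.3041) = -1.5622; [Cu²⁺] = 10^(-1.5622) ≈ 0.027 M.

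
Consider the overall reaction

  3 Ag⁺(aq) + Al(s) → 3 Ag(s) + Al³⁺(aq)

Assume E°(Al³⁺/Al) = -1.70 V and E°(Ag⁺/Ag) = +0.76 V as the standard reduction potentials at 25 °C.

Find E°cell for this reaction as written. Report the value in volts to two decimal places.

+2.46 V

The Ag⁺/Ag couple has the higher reduction potential, so it is the cathode; Al³⁺/Al is oxidised at the anode.
E°cell = E°(cathode) − E°(anode) = (+0.76) − (-1.70) = +2.46 V.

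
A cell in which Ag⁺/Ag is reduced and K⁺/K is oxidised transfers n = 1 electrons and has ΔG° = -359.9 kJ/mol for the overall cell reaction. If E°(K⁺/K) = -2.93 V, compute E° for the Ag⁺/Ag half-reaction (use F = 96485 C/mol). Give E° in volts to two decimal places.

E°cell = −ΔG°/(nF) = −(-359.9×10³)/((1)(96485)) = +3.730 V.
Since Ag⁺/Ag is the cathode and K⁺/K the anode, E°cell = E°(Ag⁺/Ag) − E°(K⁺/K).
So E°(Ag⁺/Ag) = E°cell + E°(K⁺/K) = +3.730 + (-2.93) = +0.80 V.

+0.80 V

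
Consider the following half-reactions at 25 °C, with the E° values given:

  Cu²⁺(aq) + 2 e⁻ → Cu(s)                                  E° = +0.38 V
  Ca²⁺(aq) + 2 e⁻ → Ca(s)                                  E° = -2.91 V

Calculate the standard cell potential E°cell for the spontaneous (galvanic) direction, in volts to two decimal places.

+3.29 V

The Cu²⁺/Cu couple has the higher reduction potential, so it is the cathode; Ca²⁺/Ca is oxidised at the anode.
E°cell = E°(cathode) − E°(anode) = (+0.38) − (-2.91) = +3.29 V.
Since E°cell > 0, the reaction is spontaneous under standard conditions.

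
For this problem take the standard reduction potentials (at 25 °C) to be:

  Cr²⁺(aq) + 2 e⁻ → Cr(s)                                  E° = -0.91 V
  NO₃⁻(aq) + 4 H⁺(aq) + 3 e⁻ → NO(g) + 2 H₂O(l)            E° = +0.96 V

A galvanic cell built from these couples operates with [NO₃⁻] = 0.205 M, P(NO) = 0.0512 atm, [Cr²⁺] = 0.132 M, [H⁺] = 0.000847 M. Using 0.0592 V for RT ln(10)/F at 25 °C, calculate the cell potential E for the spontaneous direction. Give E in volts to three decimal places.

+1.665 V

NO₃⁻/NO is the cathode (higher E°), Cr²⁺/Cr the anode: E°cell = +0.96 − (-0.91) = +1.87 V, n = 6.
Overall: 2 NO₃⁻(aq) + 8 H⁺(aq) + 3 Cr(s) → 2 NO(g) + 4 H₂O(l) + 3 Cr²⁺(aq)
Q = P(NO)^2·[Cr²⁺]^3 / ([NO₃⁻]^2·[H⁺]^8); log Q = 20.734.
E = E° − (0.0592/n) log Q = +1.87 − (0.0592/6)(20.734) = +1.665 V.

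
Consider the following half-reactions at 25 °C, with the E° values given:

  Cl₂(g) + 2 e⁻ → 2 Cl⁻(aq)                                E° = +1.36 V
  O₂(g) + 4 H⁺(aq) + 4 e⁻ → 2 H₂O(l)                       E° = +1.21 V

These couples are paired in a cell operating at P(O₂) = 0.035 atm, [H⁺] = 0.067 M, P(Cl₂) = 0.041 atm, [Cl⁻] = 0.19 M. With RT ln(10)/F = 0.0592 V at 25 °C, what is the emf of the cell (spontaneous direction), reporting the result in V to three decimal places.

Cl₂/Cl⁻ is the cathode (higher E°), O₂/H₂O the anode: E°cell = +1.36 − (+1.21) = +0.15 V, n = 4.
Overall: 2 Cl₂(g) + 2 H₂O(l) → 4 Cl⁻(aq) + O₂(g) + 4 H⁺(aq)
Q = [Cl⁻]^4·P(O₂)·[H⁺]^4 / (P(Cl₂)^2); log Q = -6.262.
E = E° − (0.0592/n) log Q = +0.15 − (0.0592/4)(-6.262) = +0.243 V.

+0.243 V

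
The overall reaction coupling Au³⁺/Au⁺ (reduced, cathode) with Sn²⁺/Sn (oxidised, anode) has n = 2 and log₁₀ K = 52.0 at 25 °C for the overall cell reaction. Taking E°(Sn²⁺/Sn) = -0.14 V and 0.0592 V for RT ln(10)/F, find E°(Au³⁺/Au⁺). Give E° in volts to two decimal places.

E°cell = (0.0592/n)·log K = (0.0592/2)(52.0) = +1.539 V.
Since Au³⁺/Au⁺ is the cathode and Sn²⁺/Sn the anode, E°cell = E°(Au³⁺/Au⁺) − E°(Sn²⁺/Sn).
So E°(Au³⁺/Au⁺) = E°cell + E°(Sn²⁺/Sn) = +1.539 + (-0.14) = +1.40 V.

+1.40 V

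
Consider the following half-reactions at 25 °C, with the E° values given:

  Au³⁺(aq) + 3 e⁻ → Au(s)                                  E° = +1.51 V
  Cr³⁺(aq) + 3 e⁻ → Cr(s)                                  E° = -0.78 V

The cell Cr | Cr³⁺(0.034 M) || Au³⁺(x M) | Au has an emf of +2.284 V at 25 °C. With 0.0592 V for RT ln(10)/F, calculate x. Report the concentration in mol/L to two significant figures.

Au³⁺/Au is the cathode, Cr³⁺/Cr the anode: E°cell = +2.29 V, n = 3.
Overall reaction: Au³⁺(aq) + Cr(s) → Au(s) + Cr³⁺(aq); Q = [Cr³⁺]^1/[Au³⁺]^1.
From E = E° − (0.0592/n) log Q: log Q = (E° − E)·n/0.0592 = (+2.29 − (+2.284))·3/0.0592 = 0.3041.
So 1·log[Au³⁺] = 1·log(0.034) − log Q = -1.4685 − (0.3041) = -1.7726; [Au³⁺] = 10^(-1.7726) ≈ 0.017 M.

0.017 M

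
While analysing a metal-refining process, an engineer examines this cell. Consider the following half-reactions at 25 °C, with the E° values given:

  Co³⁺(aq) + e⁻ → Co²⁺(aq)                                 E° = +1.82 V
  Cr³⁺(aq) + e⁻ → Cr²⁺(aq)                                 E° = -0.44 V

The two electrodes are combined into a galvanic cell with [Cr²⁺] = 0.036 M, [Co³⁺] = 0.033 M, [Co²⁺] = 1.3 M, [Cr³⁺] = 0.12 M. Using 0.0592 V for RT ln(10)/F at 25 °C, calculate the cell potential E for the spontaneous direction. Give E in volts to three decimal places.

+2.135 V

Co³⁺/Co²⁺ is the cathode (higher E°), Cr³⁺/Cr²⁺ the anode: E°cell = +1.82 − (-0.44) = +2.26 V, n = 1.
Overall: Co³⁺(aq) + Cr²⁺(aq) → Co²⁺(aq) + Cr³⁺(aq)
Q = [Co²⁺]·[Cr³⁺] / ([Co³⁺]·[Cr²⁺]); log Q = 2.118.
E = E° − (0.0592/n) log Q = +2.26 − (0.0592/1)(2.118) = +2.135 V.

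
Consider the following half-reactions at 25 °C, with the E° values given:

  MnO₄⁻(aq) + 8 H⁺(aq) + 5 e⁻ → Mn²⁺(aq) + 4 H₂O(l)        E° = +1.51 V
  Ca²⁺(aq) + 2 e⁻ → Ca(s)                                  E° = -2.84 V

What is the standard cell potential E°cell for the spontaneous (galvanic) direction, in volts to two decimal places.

The MnO₄⁻/Mn²⁺ couple has the higher reduction potential, so it is the cathode; Ca²⁺/Ca is oxidised at the anode.
E°cell = E°(cathode) − E°(anode) = (+1.51) − (-2.84) = +4.35 V.
Since E°cell > 0, the reaction is spontaneous under standard conditions.

+4.35 V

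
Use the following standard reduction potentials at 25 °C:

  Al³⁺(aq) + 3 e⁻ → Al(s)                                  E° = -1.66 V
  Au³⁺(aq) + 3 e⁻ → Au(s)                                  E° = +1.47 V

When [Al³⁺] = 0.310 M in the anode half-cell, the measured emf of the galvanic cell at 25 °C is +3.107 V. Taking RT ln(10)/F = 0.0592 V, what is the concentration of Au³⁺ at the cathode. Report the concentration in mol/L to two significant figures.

0.021 M

Au³⁺/Au is the cathode, Al³⁺/Al the anode: E°cell = +3.13 V, n = 3.
Overall reaction: Au³⁺(aq) + Al(s) → Au(s) + Al³⁺(aq); Q = [Al³⁺]^1/[Au³⁺]^1.
From E = E° − (0.0592/n) log Q: log Q = (E° − E)·n/0.0592 = (+3.13 − (+3.107))·3/0.0592 = 1.1655.
So 1·log[Au³⁺] = 1·log(0.31) − log Q = -0.5086 − (1.1655) = -1.6741; [Au³⁺] = 10^(-1.6741) ≈ 0.021 M.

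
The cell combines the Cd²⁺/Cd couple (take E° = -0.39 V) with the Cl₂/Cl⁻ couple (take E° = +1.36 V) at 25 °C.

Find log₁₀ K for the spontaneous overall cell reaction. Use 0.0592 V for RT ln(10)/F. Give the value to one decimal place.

59.1

Cathode: Cl₂/Cl⁻; anode: Cd²⁺/Cd. E°cell = +1.75 V, n = 2.
log K = nE°cell / 0.0592 = (2)(+1.75) / 0.0592 = 59.1.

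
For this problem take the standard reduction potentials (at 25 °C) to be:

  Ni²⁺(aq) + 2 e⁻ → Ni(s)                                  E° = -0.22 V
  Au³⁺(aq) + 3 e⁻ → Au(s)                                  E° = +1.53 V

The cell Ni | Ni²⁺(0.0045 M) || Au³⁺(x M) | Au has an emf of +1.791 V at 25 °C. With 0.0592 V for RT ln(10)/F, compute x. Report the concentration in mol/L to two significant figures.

Au³⁺/Au is the cathode, Ni²⁺/Ni the anode: E°cell = +1.75 V, n = 6.
Overall reaction: 2 Au³⁺(aq) + 3 Ni(s) → 2 Au(s) + 3 Ni²⁺(aq); Q = [Ni²⁺]^3/[Au³⁺]^2.
From E = E° − (0.0592/n) log Q: log Q = (E° − E)·n/0.0592 = (+1.75 − (+1.791))·6/0.0592 = -4.1554.
So 2·log[Au³⁺] = 3·log(0.0045) − log Q = -7.0404 − (-4.1554) = -2.8850; log[Au³⁺] = -2.8850 / 2 = -1.4425; [Au³⁺] = 10^(-1.4425) ≈ 0.036 M.

0.036 M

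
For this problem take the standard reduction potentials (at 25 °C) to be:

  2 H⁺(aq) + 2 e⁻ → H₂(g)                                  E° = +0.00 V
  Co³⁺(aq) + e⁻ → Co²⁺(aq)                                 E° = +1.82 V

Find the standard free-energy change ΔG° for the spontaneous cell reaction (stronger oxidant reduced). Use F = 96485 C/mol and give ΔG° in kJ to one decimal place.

Co³⁺/Co²⁺ (E° = +1.82 V) is the cathode; H⁺/H₂ (E° = +0.00 V) is the anode, so E°cell = +1.82 V.
Balancing electrons gives n = 2 (lcm of 1 and 2).
ΔG° = −nFE° = −(2)(96485)(+1.82) = -351,205 J = -351.2 kJ.

-351.2 kJ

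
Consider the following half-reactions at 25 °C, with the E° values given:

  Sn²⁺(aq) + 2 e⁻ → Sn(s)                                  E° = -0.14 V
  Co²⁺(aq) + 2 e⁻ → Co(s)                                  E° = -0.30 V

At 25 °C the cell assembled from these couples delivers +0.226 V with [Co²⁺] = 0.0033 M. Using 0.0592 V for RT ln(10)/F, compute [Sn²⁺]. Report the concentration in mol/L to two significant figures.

Sn²⁺/Sn is the cathode, Co²⁺/Co the anode: E°cell = +0.16 V, n = 2.
Overall reaction: Sn²⁺(aq) + Co(s) → Sn(s) + Co²⁺(aq); Q = [Co²⁺]^1/[Sn²⁺]^1.
From E = E° − (0.0592/n) log Q: log Q = (E° − E)·n/0.0592 = (+0.16 − (+0.226))·2/0.0592 = -2.2297.
So 1·log[Sn²⁺] = 1·log(0.0033) − log Q = -2.4815 − (-2.2297) = -0.2518; [Sn²⁺] = 10^(-0.2518) ≈ 0.56 M.

0.56 M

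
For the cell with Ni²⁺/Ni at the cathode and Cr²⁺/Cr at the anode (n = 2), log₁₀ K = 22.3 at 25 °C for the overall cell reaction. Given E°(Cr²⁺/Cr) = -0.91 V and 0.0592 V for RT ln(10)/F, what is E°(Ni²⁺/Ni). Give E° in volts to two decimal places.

E°cell = (0.0592/n)·log K = (0.0592/2)(22.3) = +0.660 V.
Since Ni²⁺/Ni is the cathode and Cr²⁺/Cr the anode, E°cell = E°(Ni²⁺/Ni) − E°(Cr²⁺/Cr).
So E°(Ni²⁺/Ni) = E°cell + E°(Cr²⁺/Cr) = +0.660 + (-0.91) = -0.25 V.

-0.25 V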